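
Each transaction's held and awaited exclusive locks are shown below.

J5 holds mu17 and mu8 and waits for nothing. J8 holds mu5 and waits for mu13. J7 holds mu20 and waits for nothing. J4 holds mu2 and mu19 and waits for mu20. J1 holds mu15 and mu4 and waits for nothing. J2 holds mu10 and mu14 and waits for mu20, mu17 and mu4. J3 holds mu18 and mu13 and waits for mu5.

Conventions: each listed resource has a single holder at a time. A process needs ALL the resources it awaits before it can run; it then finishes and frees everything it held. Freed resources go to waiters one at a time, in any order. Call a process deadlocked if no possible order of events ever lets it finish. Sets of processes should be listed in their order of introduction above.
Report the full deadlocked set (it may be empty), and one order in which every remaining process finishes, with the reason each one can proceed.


Deadlocked: J8 and J3.
Key observation: J8 -> J3 -> J8 is a circular wait — nothing in it can go first; no other process is dragged down with it.
One completion order for the rest: J7, J4, J5, J1, J2.
Verifying each step:
  J7: no waits; runs immediately, freeing mu20
  J4 waits on mu20 — all released -> runs and releases mu2 and mu19
  J5: no waits; runs immediately, freeing mu17 and mu8
  J1: no waits; runs immediately, freeing mu15 and mu4
  J2 waits on mu20, mu17 and mu4 — all released -> runs and releases mu10 and mu14


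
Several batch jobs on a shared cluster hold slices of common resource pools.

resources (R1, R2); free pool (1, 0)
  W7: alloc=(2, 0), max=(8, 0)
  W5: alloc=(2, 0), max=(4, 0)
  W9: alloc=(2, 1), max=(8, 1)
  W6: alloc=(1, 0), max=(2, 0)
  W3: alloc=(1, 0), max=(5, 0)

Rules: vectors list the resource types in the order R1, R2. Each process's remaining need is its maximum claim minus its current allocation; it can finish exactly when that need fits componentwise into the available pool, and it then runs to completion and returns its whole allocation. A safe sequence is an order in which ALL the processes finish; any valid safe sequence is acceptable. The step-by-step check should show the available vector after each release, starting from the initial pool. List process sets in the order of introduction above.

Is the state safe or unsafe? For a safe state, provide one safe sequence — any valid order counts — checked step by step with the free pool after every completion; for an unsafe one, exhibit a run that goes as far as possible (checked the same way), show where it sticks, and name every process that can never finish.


UNSAFE — no complete ordering exists.
Key observation: R1 is the bottleneck — with W6, W5, W3 done the pool holds (5, 0), short of every remaining need.
The run W6, W5, W3 cannot be extended any further. Verifying each step:
  pool = (1, 0)
  W6: need (1, 0) fits (1, 0); releases (1, 0), pool now (2, 0)
  W5: need (2, 0) fits (2, 0); releases (2, 0), pool now (4, 0)
  W3: need (4, 0) fits (4, 0); releases (1, 0), pool now (5, 0)
  blocked: W7 wants (6, 0), pool (5, 0) — not enough R1
  blocked: W9 wants (6, 0), pool (5, 0) — not enough R1
Permanently blocked: W7 and W9.


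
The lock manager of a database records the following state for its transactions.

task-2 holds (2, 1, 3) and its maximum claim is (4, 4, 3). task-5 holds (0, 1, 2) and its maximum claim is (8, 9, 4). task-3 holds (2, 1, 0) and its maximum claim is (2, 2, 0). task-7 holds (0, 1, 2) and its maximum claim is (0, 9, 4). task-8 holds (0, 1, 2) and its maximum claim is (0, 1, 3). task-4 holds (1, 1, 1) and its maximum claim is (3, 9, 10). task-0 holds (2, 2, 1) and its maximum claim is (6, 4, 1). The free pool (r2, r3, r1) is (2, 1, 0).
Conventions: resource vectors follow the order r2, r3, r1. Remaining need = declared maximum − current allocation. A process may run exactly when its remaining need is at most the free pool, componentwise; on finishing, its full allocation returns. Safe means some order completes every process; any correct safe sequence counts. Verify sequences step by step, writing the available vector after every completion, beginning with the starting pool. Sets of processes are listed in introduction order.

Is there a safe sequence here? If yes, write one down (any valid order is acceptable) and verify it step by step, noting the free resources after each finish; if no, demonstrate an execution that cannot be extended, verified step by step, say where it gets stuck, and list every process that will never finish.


UNSAFE — no complete ordering exists.
Key observation: once task-3, task-0, task-2, task-8 finish, the pool peaks at (8, 6, 6) — and every remaining process still needs more r3 than that.
A maximal execution: task-3, task-0, task-2, task-8 — then nothing else fits. Check, step by step:
  pool = (2, 1, 0)
  task-3 needs (0, 1, 0) <= (2, 1, 0) -> finishes; pool += (2, 1, 0) = (4, 2, 0)
  task-0 needs (4, 2, 0) <= (4, 2, 0) -> finishes; pool += (2, 2, 1) = (6, 4, 1)
  task-2 needs (2, 3, 0) <= (6, 4, 1) -> finishes; pool += (2, 1, 3) = (8, 5, 4)
  task-8 needs (0, 0, 1) <= (8, 5, 4) -> finishes; pool += (0, 1, 2) = (8, 6, 6)
  blocked: task-5 wants (8, 8, 2), pool (8, 6, 6) — not enough r3
  blocked: task-7 wants (0, 8, 2), pool (8, 6, 6) — not enough r3
  blocked: task-4 wants (2, 8, 9), pool (8, 6, 6) — not enough r3 and r1
Processes that can never finish: task-5, task-7 and task-4.


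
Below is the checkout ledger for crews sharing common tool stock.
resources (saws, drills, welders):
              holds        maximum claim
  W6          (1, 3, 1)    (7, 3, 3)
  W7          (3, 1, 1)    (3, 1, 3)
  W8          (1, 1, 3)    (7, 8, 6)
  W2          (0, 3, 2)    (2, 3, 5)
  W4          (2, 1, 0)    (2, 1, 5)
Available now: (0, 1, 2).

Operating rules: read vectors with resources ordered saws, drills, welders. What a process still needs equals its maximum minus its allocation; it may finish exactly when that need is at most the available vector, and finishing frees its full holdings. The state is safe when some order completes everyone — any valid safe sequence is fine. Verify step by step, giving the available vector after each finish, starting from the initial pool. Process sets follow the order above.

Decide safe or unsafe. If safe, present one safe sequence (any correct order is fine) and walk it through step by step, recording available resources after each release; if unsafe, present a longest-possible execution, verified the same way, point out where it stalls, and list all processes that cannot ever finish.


The state is UNSAFE.
Key observation: once W7, W2, W4 finish, the pool peaks at (5, 6, 5) — and every remaining process still needs more saws than that.
The run W7, W2, W4 cannot be extended any further. Check, step by step:
  pool = (0, 1, 2)
  run W7 (needs (0, 0, 2), free (0, 1, 2)); after release of (3, 1, 1) the pool is (3, 2, 3)
  run W2 (needs (2, 0, 3), free (3, 2, 3)); after release of (0, 3, 2) the pool is (3, 5, 5)
  run W4 (needs (0, 0, 5), free (3, 5, 5)); after release of (2, 1, 0) the pool is (5, 6, 5)
  blocked: W6 wants (6, 0, 2), pool (5, 6, 5) — not enough saws
  blocked: W8 wants (6, 7, 3), pool (5, 6, 5) — not enough saws and drills
Processes that can never finish: W6 and W8.


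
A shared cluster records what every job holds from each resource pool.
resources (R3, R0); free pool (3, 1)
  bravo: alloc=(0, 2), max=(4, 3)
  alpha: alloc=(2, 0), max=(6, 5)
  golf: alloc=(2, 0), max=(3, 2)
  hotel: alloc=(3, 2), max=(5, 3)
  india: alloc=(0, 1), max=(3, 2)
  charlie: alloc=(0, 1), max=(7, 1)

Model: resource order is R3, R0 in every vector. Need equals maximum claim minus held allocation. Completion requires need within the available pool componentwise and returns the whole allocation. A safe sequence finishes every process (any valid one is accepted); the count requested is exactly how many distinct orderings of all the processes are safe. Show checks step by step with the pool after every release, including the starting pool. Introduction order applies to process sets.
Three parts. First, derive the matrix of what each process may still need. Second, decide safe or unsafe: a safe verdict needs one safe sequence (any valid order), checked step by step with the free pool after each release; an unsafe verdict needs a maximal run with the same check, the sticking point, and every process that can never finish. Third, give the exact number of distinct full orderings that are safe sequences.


(1) Outstanding need per process (order R3, R0):
  bravo: (4, 1)
  alpha: (4, 5)
  golf: (1, 2)
  hotel: (2, 1)
  india: (3, 1)
  charlie: (7, 0)
(2) SAFE, for example via the order hotel, golf, bravo, alpha, india, charlie.
Key observation: at hotel the run first touches a limit — (2, 1) against (3, 1), exact on a resource it actually requests.
Walking it through:
  pool = (3, 1)
  hotel needs (2, 1) <= (3, 1) -> finishes; pool += (3, 2) = (6, 3)
  golf needs (1, 2) <= (6, 3) -> finishes; pool += (2, 0) = (8, 3)
  bravo needs (4, 1) <= (8, 3) -> finishes; pool += (0, 2) = (8, 5)
  alpha needs (4, 5) <= (8, 5) -> finishes; pool += (2, 0) = (10, 5)
  india needs (3, 1) <= (10, 5) -> finishes; pool += (0, 1) = (10, 6)
  charlie needs (7, 0) <= (10, 6) -> finishes; pool += (0, 1) = (10, 7)
(3) Precisely 52 of the possible complete orderings are safe sequences.


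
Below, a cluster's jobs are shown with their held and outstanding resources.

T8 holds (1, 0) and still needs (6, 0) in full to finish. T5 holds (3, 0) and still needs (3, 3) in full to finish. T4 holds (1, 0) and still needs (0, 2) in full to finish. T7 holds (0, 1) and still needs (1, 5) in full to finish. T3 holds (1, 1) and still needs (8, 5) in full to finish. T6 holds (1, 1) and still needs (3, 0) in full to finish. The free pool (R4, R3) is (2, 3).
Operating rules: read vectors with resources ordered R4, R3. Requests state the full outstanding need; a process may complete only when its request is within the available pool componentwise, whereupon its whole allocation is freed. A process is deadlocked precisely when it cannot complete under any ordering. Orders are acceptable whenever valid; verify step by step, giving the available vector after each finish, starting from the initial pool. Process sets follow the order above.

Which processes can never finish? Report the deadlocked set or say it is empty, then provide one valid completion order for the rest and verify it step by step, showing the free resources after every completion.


Deadlocked: T7 and T3.
Key observation: after T4, T5, T6, T8 complete, (8, 4) is the best the pool ever gets, yet each leftover process wants more R3.
A valid finishing order for the others: T4, T5, T6, T8. Verifying each step:
  pool = (2, 3)
  T4 needs (0, 2) <= (2, 3) -> finishes; pool += (1, 0) = (3, 3)
  T5 needs (3, 3) <= (3, 3) -> finishes; pool += (3, 0) = (6, 3)
  T6 needs (3, 0) <= (6, 3) -> finishes; pool += (1, 1) = (7, 4)
  T8 needs (6, 0) <= (7, 4) -> finishes; pool += (1, 0) = (8, 4)
The stuck group stays short no matter what:
  blocked: T7 wants (1, 5), pool (8, 4) — not enough R3
  blocked: T3 wants (8, 5), pool (8, 4) — not enough R3


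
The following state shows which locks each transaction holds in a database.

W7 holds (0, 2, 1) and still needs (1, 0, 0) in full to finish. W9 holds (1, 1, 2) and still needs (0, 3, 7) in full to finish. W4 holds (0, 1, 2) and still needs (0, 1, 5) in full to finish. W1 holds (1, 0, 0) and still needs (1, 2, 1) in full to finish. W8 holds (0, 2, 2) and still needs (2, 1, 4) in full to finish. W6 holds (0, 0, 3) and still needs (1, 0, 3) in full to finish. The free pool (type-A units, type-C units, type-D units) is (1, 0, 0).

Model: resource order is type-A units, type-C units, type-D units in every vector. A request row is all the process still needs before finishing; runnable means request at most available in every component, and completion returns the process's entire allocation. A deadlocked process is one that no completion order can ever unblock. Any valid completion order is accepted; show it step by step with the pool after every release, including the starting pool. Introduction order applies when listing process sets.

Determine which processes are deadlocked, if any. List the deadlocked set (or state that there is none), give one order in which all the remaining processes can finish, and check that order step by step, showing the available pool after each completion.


Deadlocked set: W9, W4, W8 and W6.
Key observation: even finishing W7, W1 leaves just (2, 2, 1) free — too little type-D units for any of the remaining processes.
A valid finishing order for the others: W7, W1. Step-by-step check:
  pool = (1, 0, 0)
  run W7 (needs (1, 0, 0), free (1, 0, 0)); after release of (0, 2, 1) the pool is (1, 2, 1)
  run W1 (needs (1, 2, 1), free (1, 2, 1)); after release of (1, 0, 0) the pool is (2, 2, 1)
The blocked processes can never fit:
  W9 still needs (0, 3, 7) but only (2, 2, 1) is free — short on type-C units and type-D units
  W4 still needs (0, 1, 5) but only (2, 2, 1) is free — short on type-D units
  W8 still needs (2, 1, 4) but only (2, 2, 1) is free — short on type-D units
  W6 still needs (1, 0, 3) but only (2, 2, 1) is free — short on type-D units


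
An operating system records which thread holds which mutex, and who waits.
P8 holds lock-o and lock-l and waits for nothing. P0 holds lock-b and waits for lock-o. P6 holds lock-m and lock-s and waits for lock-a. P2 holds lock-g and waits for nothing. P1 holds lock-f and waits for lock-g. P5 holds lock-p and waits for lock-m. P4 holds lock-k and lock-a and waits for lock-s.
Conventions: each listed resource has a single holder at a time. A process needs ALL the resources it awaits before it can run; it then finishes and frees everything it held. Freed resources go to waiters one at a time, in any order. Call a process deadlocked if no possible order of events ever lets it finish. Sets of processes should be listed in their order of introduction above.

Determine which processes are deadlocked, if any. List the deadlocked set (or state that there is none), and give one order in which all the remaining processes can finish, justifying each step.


Deadlocked set: P6, P5 and P4.
Key observation: the loop P6 -> P4 -> P6 blocks itself forever; P5 waits into the deadlock from upstream.
The rest can finish in the order P8, P2, P1, P0.
Walking it through:
  run P8 (it waits on nothing); releases lock-o and lock-l
  run P2 (it waits on nothing); releases lock-g
  P1: everything it awaited (lock-g) is free; runs, freeing lock-f
  P0: everything it awaited (lock-o) is free; runs, freeing lock-b


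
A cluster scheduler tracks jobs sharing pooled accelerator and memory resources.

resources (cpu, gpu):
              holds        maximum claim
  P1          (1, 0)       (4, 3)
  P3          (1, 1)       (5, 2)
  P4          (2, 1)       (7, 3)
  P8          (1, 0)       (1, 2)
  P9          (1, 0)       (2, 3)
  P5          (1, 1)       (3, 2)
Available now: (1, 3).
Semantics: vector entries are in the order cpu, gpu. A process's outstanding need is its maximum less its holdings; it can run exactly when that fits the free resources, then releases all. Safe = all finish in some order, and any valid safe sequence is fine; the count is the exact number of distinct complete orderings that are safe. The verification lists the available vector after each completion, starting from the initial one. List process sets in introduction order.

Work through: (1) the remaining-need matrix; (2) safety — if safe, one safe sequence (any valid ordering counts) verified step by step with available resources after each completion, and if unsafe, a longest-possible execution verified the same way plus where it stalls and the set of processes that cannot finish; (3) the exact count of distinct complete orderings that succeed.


(1) Remaining need (order cpu, gpu):
  P1: (3, 3)
  P3: (4, 1)
  P4: (5, 2)
  P8: (0, 2)
  P9: (1, 3)
  P5: (2, 1)
(2) SAFE. One safe sequence: P9, P8, P5, P1, P3, P4.
Key observation: P9 marks the first exact bind of the order: its need (1, 3) fits the free (1, 3) with zero slack on a requested resource.
Walking it through:
  pool = (1, 3)
  run P9 (needs (1, 3), free (1, 3)); after release of (1, 0) the pool is (2, 3)
  run P8 (needs (0, 2), free (2, 3)); after release of (1, 0) the pool is (3, 3)
  run P5 (needs (2, 1), free (3, 3)); after release of (1, 1) the pool is (4, 4)
  run P1 (needs (3, 3), free (4, 4)); after release of (1, 0) the pool is (5, 4)
  run P3 (needs (4, 1), free (5, 4)); after release of (1, 1) the pool is (6, 5)
  run P4 (needs (5, 2), free (6, 5)); after release of (2, 1) the pool is (8, 6)
(3) Precisely 32 of the possible complete orderings are safe sequences.


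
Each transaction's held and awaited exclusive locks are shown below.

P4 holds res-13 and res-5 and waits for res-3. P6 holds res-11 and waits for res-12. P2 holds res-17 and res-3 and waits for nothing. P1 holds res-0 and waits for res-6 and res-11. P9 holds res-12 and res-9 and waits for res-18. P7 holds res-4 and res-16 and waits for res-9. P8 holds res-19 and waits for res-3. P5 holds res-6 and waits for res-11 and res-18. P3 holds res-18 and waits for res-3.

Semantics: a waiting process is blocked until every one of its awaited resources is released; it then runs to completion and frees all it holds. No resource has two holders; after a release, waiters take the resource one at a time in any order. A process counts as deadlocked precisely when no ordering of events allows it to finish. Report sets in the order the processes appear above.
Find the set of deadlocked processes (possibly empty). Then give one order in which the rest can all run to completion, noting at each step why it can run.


Nothing here is deadlocked.
Key observation: there is no circular wait here — follow any chain and it reaches a process that is free to run now.
A valid finishing order for the others: P2, P3, P8, P9, P4, P6, P5, P1, P7.
Step-by-step check:
  run P2 (it waits on nothing); releases res-17 and res-3
  P3: everything it awaited (res-3) is free; runs, freeing res-18
  P8: everything it awaited (res-3) is free; runs, freeing res-19
  P9: everything it awaited (res-18) is free; runs, freeing res-12 and res-9
  P4: everything it awaited (res-3) is free; runs, freeing res-13 and res-5
  P6: everything it awaited (res-12) is free; runs, freeing res-11
  P5: everything it awaited (res-11 and res-18) is free; runs, freeing res-6
  P1: everything it awaited (res-6 and res-11) is free; runs, freeing res-0
  P7: everything it awaited (res-9) is free; runs, freeing res-4 and res-16


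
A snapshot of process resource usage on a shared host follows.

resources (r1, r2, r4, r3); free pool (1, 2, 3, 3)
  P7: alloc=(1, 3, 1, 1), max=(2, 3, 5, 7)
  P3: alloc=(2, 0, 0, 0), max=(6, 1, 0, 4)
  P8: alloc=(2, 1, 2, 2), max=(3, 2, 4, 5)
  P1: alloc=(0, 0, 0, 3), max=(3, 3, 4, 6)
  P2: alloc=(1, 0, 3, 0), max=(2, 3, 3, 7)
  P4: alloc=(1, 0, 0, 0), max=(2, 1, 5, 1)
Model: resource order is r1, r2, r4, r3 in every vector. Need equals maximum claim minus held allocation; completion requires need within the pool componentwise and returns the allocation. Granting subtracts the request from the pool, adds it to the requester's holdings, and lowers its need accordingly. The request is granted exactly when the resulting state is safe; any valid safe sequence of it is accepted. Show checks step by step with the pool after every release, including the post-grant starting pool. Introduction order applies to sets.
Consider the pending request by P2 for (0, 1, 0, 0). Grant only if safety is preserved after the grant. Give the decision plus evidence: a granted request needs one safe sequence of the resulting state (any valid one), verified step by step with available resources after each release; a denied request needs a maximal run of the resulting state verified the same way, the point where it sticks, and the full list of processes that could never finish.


DENY: after the grant no complete ordering would exist.
Key observation: after P8, P4, P3 the pool peaks at (6, 2, 5, 5), and each blocked process is short somewhere: P7 on r3; P1 on r2; P2 on r3.
Pretend the grant happened; the run P8, P4, P3 goes as far as possible. Step-by-step check:
  pool = (1, 1, 3, 3)
  run P8 (needs (1, 1, 2, 3), free (1, 1, 3, 3)); after release of (2, 1, 2, 2) the pool is (3, 2, 5, 5)
  run P4 (needs (1, 1, 5, 1), free (3, 2, 5, 5)); after release of (1, 0, 0, 0) the pool is (4, 2, 5, 5)
  run P3 (needs (4, 1, 0, 4), free (4, 2, 5, 5)); after release of (2, 0, 0, 0) the pool is (6, 2, 5, 5)
  P7 cannot run: need (1, 0, 4, 6) vs free (6, 2, 5, 5) (insufficient r3)
  P1 cannot run: need (3, 3, 4, 3) vs free (6, 2, 5, 5) (insufficient r2)
  P2 cannot run: need (1, 2, 0, 7) vs free (6, 2, 5, 5) (insufficient r3)
Processes that could never finish after the grant: P7, P1 and P2.


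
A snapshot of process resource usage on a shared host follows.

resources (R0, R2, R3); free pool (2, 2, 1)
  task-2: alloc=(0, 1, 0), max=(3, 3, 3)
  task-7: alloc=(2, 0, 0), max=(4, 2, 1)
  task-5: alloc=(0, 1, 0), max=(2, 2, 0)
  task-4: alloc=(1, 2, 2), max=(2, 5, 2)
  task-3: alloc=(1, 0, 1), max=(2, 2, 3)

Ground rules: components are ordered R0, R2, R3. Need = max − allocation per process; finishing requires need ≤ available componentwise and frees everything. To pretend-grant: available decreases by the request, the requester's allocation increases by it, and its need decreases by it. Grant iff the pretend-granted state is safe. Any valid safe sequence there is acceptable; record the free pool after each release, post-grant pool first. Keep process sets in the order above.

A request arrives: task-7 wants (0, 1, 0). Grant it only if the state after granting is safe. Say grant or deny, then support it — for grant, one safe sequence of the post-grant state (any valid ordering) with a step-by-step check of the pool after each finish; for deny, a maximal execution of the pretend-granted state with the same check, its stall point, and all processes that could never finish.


GRANT — the state after the grant stays safe, e.g. via task-7, task-5, task-4, task-3, task-2.
Key observation: after the grant the pool drops to (2, 1, 1), which still lets task-7 finish first and unwind the rest.
Step-by-step check of the post-grant state:
  pool = (2, 1, 1)
  task-7: need (2, 1, 1) fits (2, 1, 1); releases (2, 1, 0), pool now (4, 2, 1)
  task-5: need (2, 1, 0) fits (4, 2, 1); releases (0, 1, 0), pool now (4, 3, 1)
  task-4: need (1, 3, 0) fits (4, 3, 1); releases (1, 2, 2), pool now (5, 5, 3)
  task-3: need (1, 2, 2) fits (5, 5, 3); releases (1, 0, 1), pool now (6, 5, 4)
  task-2: need (3, 2, 3) fits (6, 5, 4); releases (0, 1, 0), pool now (6, 6, 4)


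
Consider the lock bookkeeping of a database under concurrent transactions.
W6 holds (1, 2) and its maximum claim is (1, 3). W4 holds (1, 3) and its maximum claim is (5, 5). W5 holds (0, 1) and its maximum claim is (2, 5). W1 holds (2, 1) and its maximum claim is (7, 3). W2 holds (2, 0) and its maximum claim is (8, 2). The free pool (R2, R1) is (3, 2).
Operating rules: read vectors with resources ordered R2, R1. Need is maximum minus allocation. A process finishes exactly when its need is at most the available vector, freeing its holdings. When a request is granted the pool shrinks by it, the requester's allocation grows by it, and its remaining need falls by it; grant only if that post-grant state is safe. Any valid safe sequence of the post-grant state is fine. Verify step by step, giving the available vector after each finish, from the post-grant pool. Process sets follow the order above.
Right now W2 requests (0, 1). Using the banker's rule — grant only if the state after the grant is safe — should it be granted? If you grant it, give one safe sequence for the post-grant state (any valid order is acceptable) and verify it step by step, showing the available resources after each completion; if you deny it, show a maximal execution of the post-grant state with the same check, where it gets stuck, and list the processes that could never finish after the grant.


GRANT — the state after the grant stays safe, e.g. via W6, W4, W5, W1, W2.
Key observation: after the grant the pool drops to (3, 1), which still lets W6 finish first and unwind the rest.
Check on the post-grant state, step by step:
  pool = (3, 1)
  W6: need (0, 1) fits (3, 1); releases (1, 2), pool now (4, 3)
  W4: need (4, 2) fits (4, 3); releases (1, 3), pool now (5, 6)
  W5: need (2, 4) fits (5, 6); releases (0, 1), pool now (5, 7)
  W1: need (5, 2) fits (5, 7); releases (2, 1), pool now (7, 8)
  W2: need (6, 1) fits (7, 8); releases (2, 1), pool now (9, 9)


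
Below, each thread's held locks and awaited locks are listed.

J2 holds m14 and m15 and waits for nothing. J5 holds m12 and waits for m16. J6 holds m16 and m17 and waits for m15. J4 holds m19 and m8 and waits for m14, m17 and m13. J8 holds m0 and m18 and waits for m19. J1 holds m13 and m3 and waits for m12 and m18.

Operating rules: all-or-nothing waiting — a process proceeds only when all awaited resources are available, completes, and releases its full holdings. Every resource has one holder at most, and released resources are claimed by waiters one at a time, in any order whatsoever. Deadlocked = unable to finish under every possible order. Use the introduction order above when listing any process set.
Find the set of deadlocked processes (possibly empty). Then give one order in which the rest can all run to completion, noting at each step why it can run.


The deadlocked set is J4, J8 and J1.
Key observation: the knot is the closed ring of waits J4 -> J1 -> J8 -> J4; no other process is dragged down with it.
The rest can finish in the order J2, J6, J5.
Step-by-step check:
  run J2 (it waits on nothing); releases m14 and m15
  J6 waits on m15 — all released -> runs and releases m16 and m17
  J5 waits on m16 — all released -> runs and releases m12


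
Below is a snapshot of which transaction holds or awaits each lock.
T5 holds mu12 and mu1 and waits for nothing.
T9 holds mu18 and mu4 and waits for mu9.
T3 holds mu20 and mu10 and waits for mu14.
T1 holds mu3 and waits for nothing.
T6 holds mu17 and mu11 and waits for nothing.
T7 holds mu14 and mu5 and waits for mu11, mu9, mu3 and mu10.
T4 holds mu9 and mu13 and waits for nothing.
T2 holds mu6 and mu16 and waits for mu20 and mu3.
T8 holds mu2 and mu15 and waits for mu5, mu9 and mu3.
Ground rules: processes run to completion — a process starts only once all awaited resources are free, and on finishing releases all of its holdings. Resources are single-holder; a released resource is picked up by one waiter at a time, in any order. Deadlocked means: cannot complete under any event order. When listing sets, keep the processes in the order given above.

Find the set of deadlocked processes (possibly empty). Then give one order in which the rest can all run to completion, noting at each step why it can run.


The deadlocked set is T3, T7, T2 and T8.
Key observation: the loop T3 -> T7 -> T3 blocks itself forever; T2 and T8 wait into the deadlock from upstream.
One completion order for the rest: T6, T1, T4, T9, T5.
Check, step by step:
  T6: no waits; runs immediately, freeing mu17 and mu11
  T1: no waits; runs immediately, freeing mu3
  T4: no waits; runs immediately, freeing mu9 and mu13
  T9 waits on mu9 — all released -> runs and releases mu18 and mu4
  T5: no waits; runs immediately, freeing mu12 and mu1


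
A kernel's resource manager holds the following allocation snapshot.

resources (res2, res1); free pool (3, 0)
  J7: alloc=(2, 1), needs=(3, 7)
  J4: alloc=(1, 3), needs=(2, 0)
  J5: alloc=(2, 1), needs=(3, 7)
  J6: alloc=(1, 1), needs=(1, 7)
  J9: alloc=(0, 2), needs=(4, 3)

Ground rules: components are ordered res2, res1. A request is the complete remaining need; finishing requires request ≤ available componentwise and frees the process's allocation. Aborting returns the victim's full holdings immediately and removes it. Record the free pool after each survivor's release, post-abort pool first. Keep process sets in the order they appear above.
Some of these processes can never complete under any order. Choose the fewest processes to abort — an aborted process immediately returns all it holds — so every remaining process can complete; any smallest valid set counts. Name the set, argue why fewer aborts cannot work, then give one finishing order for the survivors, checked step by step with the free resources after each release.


The answer: abort J5 and J6.
Key observation: aborting J5 and J6 returns (3, 2), and J7 — hopeless before — runs at step 3 with the returned capacity in the pool.
Why nothing smaller works — every single abort fails: J7 alone leaves J5 blocked (short on res1); J4 alone leaves J7 blocked (short on res1); J5 alone leaves J7 blocked (short on res1); J6 alone leaves J7 blocked (short on res1); J9 alone leaves J7 blocked (short on res1).
The survivors complete as J4, J9, J7. Walking it through (starting from the post-abort pool):
  pool = (6, 2)
  J4: need (2, 0) fits (6, 2); releases (1, 3), pool now (7, 5)
  J9: need (4, 3) fits (7, 5); releases (0, 2), pool now (7, 7)
  J7: need (3, 7) fits (7, 7); releases (2, 1), pool now (9, 8)


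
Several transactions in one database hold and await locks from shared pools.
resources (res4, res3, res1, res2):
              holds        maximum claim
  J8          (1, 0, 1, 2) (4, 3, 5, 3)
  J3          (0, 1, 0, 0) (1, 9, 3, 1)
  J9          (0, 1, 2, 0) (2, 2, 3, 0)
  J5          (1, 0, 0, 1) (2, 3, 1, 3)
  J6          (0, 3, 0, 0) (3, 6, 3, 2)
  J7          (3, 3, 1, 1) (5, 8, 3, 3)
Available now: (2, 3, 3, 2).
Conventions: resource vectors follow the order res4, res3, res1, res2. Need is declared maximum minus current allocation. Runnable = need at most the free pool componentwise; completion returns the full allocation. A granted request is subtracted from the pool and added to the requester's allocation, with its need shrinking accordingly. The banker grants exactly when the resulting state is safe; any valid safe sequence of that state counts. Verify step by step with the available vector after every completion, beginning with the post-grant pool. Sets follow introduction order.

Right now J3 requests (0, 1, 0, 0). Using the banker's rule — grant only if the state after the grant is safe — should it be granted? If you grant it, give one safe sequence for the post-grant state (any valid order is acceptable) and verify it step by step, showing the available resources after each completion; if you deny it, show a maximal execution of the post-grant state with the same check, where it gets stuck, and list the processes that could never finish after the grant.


GRANT. The post-grant state is safe; one safe sequence: J9, J5, J6, J8, J7, J3.
Key observation: post-grant, (2, 2, 3, 2) remains, and an order beginning with J9 completes everyone.
Step-by-step check of the post-grant state:
  pool = (2, 2, 3, 2)
  J9 needs (2, 1, 1, 0) <= (2, 2, 3, 2) -> finishes; pool += (0, 1, 2, 0) = (2, 3, 5, 2)
  J5 needs (1, 3, 1, 2) <= (2, 3, 5, 2) -> finishes; pool += (1, 0, 0, 1) = (3, 3, 5, 3)
  J6 needs (3, 3, 3, 2) <= (3, 3, 5, 3) -> finishes; pool += (0, 3, 0, 0) = (3, 6, 5, 3)
  J8 needs (3, 3, 4, 1) <= (3, 6, 5, 3) -> finishes; pool += (1, 0, 1, 2) = (4, 6, 6, 5)
  J7 needs (2, 5, 2, 2) <= (4, 6, 6, 5) -> finishes; pool += (3, 3, 1, 1) = (7, 9, 7, 6)
  J3 needs (1, 7, 3, 1) <= (7, 9, 7, 6) -> finishes; pool += (0, 2, 0, 0) = (7, 11, 7, 6)


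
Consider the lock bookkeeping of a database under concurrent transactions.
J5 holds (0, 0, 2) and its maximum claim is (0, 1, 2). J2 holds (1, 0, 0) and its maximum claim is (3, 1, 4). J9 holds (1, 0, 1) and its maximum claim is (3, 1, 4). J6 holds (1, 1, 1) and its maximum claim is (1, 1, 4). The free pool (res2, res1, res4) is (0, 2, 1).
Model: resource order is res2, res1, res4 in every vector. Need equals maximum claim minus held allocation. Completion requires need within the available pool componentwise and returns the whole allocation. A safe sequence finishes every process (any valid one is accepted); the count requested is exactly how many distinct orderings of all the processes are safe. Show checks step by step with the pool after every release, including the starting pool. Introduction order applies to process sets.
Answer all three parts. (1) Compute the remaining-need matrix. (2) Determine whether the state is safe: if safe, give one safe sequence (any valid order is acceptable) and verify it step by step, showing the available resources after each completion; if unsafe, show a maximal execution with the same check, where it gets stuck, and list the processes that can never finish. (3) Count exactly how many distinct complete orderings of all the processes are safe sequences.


(1) Outstanding need per process (order res2, res1, res4):
  J5: (0, 1, 0)
  J2: (2, 1, 4)
  J9: (2, 1, 3)
  J6: (0, 0, 3)
(2) UNSAFE — no complete ordering exists.
Key observation: the wall is res2: completing J5, J6 brings the pool only to (1, 3, 4), and all the rest need more.
A maximal execution: J5, J6 — then nothing else fits. Verifying each step:
  pool = (0, 2, 1)
  run J5 (needs (0, 1, 0), free (0, 2, 1)); after release of (0, 0, 2) the pool is (0, 2, 3)
  run J6 (needs (0, 0, 3), free (0, 2, 3)); after release of (1, 1, 1) the pool is (1, 3, 4)
  blocked: J2 wants (2, 1, 4), pool (1, 3, 4) — not enough res2
  blocked: J9 wants (2, 1, 3), pool (1, 3, 4) — not enough res2
Never able to finish: J2 and J9.
(3) Exactly 0 of the possible complete orderings are safe sequences.


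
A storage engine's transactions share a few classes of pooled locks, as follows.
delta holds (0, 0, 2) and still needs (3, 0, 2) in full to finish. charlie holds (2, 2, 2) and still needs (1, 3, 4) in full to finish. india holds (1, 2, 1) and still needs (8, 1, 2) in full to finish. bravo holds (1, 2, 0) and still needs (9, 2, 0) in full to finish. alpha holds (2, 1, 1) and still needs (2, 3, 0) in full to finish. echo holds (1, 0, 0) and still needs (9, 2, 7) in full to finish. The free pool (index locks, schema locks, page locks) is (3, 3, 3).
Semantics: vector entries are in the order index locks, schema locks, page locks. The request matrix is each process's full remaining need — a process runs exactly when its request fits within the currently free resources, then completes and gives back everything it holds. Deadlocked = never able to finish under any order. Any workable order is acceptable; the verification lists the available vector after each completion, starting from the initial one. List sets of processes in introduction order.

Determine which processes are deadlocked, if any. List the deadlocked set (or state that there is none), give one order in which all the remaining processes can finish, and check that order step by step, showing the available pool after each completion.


Deadlocked: india, bravo and echo.
Key observation: no order helps: past delta, charlie, alpha, the free pool tops out at (7, 6, 8), below what each blocked process needs in index locks.
A valid finishing order for the others: delta, charlie, alpha. Step-by-step check:
  pool = (3, 3, 3)
  delta: need (3, 0, 2) fits (3, 3, 3); releases (0, 0, 2), pool now (3, 3, 5)
  charlie: need (1, 3, 4) fits (3, 3, 5); releases (2, 2, 2), pool now (5, 5, 7)
  alpha: need (2, 3, 0) fits (5, 5, 7); releases (2, 1, 1), pool now (7, 6, 8)
None of the blocked processes ever fits:
  india cannot run: need (8, 1, 2) vs free (7, 6, 8) (insufficient index locks)
  bravo cannot run: need (9, 2, 0) vs free (7, 6, 8) (insufficient index locks)
  echo cannot run: need (9, 2, 7) vs free (7, 6, 8) (insufficient index locks)


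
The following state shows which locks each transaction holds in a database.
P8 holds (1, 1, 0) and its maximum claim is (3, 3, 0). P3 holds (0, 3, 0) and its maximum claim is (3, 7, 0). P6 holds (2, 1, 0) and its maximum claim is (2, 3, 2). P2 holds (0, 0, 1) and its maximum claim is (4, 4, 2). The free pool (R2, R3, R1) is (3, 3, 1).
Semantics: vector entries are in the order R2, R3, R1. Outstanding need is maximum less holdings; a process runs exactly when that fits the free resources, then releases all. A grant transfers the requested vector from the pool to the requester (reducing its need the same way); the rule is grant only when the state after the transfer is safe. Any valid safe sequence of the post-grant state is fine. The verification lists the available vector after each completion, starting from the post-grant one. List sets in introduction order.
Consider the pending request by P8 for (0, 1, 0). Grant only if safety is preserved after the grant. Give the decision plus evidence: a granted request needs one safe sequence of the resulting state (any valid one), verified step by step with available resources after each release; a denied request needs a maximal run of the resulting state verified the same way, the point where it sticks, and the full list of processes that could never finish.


GRANT — the state after the grant stays safe, e.g. via P8, P2, P6, P3.
Key observation: the transfer keeps a workable pool ((3, 2, 1)); P8 starts the safe sequence.
Verifying the post-grant state step by step:
  pool = (3, 2, 1)
  P8: need (2, 1, 0) fits (3, 2, 1); releases (1, 2, 0), pool now (4, 4, 1)
  P2: need (4, 4, 1) fits (4, 4, 1); releases (0, 0, 1), pool now (4, 4, 2)
  P6: need (0, 2, 2) fits (4, 4, 2); releases (2, 1, 0), pool now (6, 5, 2)
  P3: need (3, 4, 0) fits (6, 5, 2); releases (0, 3, 0), pool now (6, 8, 2)


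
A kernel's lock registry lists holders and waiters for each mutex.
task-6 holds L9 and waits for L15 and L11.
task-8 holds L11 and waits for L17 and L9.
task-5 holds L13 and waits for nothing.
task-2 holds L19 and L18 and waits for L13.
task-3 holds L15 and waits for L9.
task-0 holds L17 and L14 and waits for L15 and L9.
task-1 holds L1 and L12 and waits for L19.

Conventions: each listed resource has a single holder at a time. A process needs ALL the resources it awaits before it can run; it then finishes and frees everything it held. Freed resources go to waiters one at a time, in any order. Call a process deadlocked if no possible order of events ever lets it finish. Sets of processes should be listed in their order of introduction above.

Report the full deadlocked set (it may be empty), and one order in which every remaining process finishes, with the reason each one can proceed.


Deadlocked: task-6, task-8, task-3 and task-0.
Key observation: along task-6 -> task-8 -> task-6, each member waits on what the next one holds — a deadlock; task-3 and task-0 are caught in further circular waits.
The rest can finish in the order task-5, task-2, task-1.
Verifying each step:
  task-5: no waits; runs immediately, freeing L13
  run task-2 (all its waits — L13 — are resolved); releases L19 and L18
  run task-1 (all its waits — L19 — are resolved); releases L1 and L12


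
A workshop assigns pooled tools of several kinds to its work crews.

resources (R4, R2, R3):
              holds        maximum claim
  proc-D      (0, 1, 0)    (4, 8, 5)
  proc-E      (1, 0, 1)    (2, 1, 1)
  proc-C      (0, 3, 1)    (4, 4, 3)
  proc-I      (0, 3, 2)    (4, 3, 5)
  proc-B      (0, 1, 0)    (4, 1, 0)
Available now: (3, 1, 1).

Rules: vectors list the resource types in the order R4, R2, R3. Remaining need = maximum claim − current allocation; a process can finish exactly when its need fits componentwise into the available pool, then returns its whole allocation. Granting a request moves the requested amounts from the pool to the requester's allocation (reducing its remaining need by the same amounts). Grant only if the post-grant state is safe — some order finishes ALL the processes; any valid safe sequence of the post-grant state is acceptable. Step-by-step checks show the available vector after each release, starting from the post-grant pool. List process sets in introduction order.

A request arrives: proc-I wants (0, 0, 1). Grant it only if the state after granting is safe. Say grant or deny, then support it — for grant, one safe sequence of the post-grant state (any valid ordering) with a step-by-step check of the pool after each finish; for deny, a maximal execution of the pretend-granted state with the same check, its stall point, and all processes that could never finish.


DENY: after the grant no complete ordering would exist.
Key observation: proc-E, proc-B can finish, but then (4, 2, 1) is all there is, and the blocked group's R3 demands exceed it.
After a pretend grant, a maximal execution: proc-E, proc-B — then nothing else fits. Step-by-step check:
  pool = (3, 1, 0)
  proc-E needs (1, 1, 0) <= (3, 1, 0) -> finishes; pool += (1, 0, 1) = (4, 1, 1)
  proc-B needs (4, 0, 0) <= (4, 1, 1) -> finishes; pool += (0, 1, 0) = (4, 2, 1)
  proc-D still needs (4, 7, 5) but only (4, 2, 1) is free — short on R2 and R3
  proc-C still needs (4, 1, 2) but only (4, 2, 1) is free — short on R3
  proc-I still needs (4, 0, 2) but only (4, 2, 1) is free — short on R3
Had the request been granted, proc-D, proc-C and proc-I could never finish.
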